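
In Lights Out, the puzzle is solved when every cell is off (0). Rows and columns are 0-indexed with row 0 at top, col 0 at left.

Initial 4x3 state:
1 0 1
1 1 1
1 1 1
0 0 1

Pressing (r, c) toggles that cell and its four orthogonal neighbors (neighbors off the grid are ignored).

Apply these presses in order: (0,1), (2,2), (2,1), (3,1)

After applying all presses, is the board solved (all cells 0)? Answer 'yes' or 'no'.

Answer: no

Derivation:
After press 1 at (0,1):
0 1 0
1 0 1
1 1 1
0 0 1

After press 2 at (2,2):
0 1 0
1 0 0
1 0 0
0 0 0

After press 3 at (2,1):
0 1 0
1 1 0
0 1 1
0 1 0

After press 4 at (3,1):
0 1 0
1 1 0
0 0 1
1 0 1

Lights still on: 6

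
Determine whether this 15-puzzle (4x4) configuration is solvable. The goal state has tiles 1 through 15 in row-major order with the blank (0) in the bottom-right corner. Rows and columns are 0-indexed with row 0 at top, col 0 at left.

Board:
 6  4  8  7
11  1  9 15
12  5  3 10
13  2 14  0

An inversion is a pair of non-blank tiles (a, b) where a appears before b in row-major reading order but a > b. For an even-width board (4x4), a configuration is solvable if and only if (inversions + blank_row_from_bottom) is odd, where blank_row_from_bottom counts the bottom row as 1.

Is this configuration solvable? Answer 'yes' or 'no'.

Answer: yes

Derivation:
Inversions: 42
Blank is in row 3 (0-indexed from top), which is row 1 counting from the bottom (bottom = 1).
42 + 1 = 43, which is odd, so the puzzle is solvable.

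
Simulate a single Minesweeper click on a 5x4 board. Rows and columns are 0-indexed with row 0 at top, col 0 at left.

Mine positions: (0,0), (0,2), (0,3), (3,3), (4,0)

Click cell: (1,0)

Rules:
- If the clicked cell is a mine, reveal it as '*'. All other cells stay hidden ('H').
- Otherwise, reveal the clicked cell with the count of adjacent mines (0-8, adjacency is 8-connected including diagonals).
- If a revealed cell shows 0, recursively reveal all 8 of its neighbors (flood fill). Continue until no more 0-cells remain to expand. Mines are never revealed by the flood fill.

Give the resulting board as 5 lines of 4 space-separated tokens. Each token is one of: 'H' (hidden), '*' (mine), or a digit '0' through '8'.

H H H H
1 H H H
H H H H
H H H H
H H H H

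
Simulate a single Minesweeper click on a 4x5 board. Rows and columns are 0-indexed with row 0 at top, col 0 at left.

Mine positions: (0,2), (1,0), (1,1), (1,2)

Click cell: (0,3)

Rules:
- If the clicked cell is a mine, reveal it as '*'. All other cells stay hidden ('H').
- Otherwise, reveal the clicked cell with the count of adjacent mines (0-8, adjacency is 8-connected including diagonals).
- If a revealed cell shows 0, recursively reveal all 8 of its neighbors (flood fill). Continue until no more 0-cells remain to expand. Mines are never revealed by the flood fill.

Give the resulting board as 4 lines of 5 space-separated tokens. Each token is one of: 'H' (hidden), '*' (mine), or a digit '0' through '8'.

H H H 2 H
H H H H H
H H H H H
H H H H H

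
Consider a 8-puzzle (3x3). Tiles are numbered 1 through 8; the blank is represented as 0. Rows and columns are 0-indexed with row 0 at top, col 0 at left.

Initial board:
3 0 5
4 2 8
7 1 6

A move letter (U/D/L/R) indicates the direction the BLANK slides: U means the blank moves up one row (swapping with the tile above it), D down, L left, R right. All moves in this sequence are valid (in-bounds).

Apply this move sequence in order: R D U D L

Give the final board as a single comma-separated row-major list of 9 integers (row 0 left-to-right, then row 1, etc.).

After move 1 (R):
3 5 0
4 2 8
7 1 6

After move 2 (D):
3 5 8
4 2 0
7 1 6

After move 3 (U):
3 5 0
4 2 8
7 1 6

After move 4 (D):
3 5 8
4 2 0
7 1 6

After move 5 (L):
3 5 8
4 0 2
7 1 6

Answer: 3, 5, 8, 4, 0, 2, 7, 1, 6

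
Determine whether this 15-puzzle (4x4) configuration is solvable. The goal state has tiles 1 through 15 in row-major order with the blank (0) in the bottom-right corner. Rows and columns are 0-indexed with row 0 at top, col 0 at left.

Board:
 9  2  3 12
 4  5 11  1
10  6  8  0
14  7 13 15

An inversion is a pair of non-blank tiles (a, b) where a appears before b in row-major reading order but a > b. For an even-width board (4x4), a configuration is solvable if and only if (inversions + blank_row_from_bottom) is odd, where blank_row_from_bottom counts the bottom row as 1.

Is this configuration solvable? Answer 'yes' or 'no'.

Inversions: 31
Blank is in row 2 (0-indexed from top), which is row 2 counting from the bottom (bottom = 1).
31 + 2 = 33, which is odd, so the puzzle is solvable.

Answer: yes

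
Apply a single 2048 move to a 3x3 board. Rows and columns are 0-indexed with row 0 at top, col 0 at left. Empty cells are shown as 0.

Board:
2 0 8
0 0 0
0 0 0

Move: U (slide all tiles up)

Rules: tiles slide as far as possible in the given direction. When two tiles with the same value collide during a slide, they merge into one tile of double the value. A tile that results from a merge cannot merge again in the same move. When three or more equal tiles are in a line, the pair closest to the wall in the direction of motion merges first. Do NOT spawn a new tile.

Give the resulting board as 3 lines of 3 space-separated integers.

Slide up:
col 0: [2, 0, 0] -> [2, 0, 0]
col 1: [0, 0, 0] -> [0, 0, 0]
col 2: [8, 0, 0] -> [8, 0, 0]

Answer: 2 0 8
0 0 0
0 0 0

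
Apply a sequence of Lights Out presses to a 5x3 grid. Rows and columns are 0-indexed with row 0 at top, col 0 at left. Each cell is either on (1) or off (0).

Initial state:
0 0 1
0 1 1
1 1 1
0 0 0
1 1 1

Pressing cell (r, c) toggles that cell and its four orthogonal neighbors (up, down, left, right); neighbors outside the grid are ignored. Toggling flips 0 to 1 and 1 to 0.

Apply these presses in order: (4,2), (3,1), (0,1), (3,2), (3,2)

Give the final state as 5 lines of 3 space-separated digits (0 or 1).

Answer: 1 1 0
0 0 1
1 0 1
1 1 0
1 1 0

Derivation:
After press 1 at (4,2):
0 0 1
0 1 1
1 1 1
0 0 1
1 0 0

After press 2 at (3,1):
0 0 1
0 1 1
1 0 1
1 1 0
1 1 0

After press 3 at (0,1):
1 1 0
0 0 1
1 0 1
1 1 0
1 1 0

After press 4 at (3,2):
1 1 0
0 0 1
1 0 0
1 0 1
1 1 1

After press 5 at (3,2):
1 1 0
0 0 1
1 0 1
1 1 0
1 1 0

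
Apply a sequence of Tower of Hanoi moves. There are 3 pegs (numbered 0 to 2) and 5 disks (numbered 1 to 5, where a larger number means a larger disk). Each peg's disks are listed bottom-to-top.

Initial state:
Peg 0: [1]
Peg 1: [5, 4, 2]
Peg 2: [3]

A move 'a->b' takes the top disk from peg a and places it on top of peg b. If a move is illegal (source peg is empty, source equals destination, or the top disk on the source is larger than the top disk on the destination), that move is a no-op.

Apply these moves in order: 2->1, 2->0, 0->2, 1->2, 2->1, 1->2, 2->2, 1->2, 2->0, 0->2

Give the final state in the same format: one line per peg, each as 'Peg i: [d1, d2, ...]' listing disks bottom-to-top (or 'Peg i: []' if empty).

Answer: Peg 0: []
Peg 1: [5, 4, 2]
Peg 2: [3, 1]

Derivation:
After move 1 (2->1):
Peg 0: [1]
Peg 1: [5, 4, 2]
Peg 2: [3]

After move 2 (2->0):
Peg 0: [1]
Peg 1: [5, 4, 2]
Peg 2: [3]

After move 3 (0->2):
Peg 0: []
Peg 1: [5, 4, 2]
Peg 2: [3, 1]

After move 4 (1->2):
Peg 0: []
Peg 1: [5, 4, 2]
Peg 2: [3, 1]

After move 5 (2->1):
Peg 0: []
Peg 1: [5, 4, 2, 1]
Peg 2: [3]

After move 6 (1->2):
Peg 0: []
Peg 1: [5, 4, 2]
Peg 2: [3, 1]

After move 7 (2->2):
Peg 0: []
Peg 1: [5, 4, 2]
Peg 2: [3, 1]

After move 8 (1->2):
Peg 0: []
Peg 1: [5, 4, 2]
Peg 2: [3, 1]

After move 9 (2->0):
Peg 0: [1]
Peg 1: [5, 4, 2]
Peg 2: [3]

After move 10 (0->2):
Peg 0: []
Peg 1: [5, 4, 2]
Peg 2: [3, 1]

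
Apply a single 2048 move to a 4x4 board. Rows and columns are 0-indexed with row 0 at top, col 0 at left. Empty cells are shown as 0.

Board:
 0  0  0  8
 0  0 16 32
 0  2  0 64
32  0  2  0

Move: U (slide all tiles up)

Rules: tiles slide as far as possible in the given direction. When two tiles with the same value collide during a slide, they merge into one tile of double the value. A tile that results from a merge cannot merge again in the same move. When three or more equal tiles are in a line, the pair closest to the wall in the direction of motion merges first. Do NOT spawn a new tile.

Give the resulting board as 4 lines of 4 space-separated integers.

Answer: 32  2 16  8
 0  0  2 32
 0  0  0 64
 0  0  0  0

Derivation:
Slide up:
col 0: [0, 0, 0, 32] -> [32, 0, 0, 0]
col 1: [0, 0, 2, 0] -> [2, 0, 0, 0]
col 2: [0, 16, 0, 2] -> [16, 2, 0, 0]
col 3: [8, 32, 64, 0] -> [8, 32, 64, 0]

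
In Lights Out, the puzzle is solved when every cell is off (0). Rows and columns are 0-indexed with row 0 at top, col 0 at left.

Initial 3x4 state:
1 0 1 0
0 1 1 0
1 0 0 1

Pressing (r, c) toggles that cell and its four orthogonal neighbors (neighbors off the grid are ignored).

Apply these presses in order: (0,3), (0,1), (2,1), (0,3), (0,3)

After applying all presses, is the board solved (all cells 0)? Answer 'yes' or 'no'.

Answer: no

Derivation:
After press 1 at (0,3):
1 0 0 1
0 1 1 1
1 0 0 1

After press 2 at (0,1):
0 1 1 1
0 0 1 1
1 0 0 1

After press 3 at (2,1):
0 1 1 1
0 1 1 1
0 1 1 1

After press 4 at (0,3):
0 1 0 0
0 1 1 0
0 1 1 1

After press 5 at (0,3):
0 1 1 1
0 1 1 1
0 1 1 1

Lights still on: 9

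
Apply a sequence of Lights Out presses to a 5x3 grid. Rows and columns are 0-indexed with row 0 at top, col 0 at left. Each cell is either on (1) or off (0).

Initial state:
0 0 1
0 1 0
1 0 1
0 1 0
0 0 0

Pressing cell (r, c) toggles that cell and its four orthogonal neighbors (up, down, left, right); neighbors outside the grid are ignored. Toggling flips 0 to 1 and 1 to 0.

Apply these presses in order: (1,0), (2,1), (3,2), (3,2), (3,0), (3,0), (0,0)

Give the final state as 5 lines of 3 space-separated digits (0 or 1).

After press 1 at (1,0):
1 0 1
1 0 0
0 0 1
0 1 0
0 0 0

After press 2 at (2,1):
1 0 1
1 1 0
1 1 0
0 0 0
0 0 0

After press 3 at (3,2):
1 0 1
1 1 0
1 1 1
0 1 1
0 0 1

After press 4 at (3,2):
1 0 1
1 1 0
1 1 0
0 0 0
0 0 0

After press 5 at (3,0):
1 0 1
1 1 0
0 1 0
1 1 0
1 0 0

After press 6 at (3,0):
1 0 1
1 1 0
1 1 0
0 0 0
0 0 0

After press 7 at (0,0):
0 1 1
0 1 0
1 1 0
0 0 0
0 0 0

Answer: 0 1 1
0 1 0
1 1 0
0 0 0
0 0 0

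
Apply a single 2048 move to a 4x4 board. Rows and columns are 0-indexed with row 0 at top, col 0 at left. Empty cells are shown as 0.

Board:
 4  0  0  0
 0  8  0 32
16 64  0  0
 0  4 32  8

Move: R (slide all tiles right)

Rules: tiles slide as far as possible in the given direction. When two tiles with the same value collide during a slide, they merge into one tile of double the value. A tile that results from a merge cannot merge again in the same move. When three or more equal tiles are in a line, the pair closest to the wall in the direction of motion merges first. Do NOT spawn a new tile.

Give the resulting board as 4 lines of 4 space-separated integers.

Answer:  0  0  0  4
 0  0  8 32
 0  0 16 64
 0  4 32  8

Derivation:
Slide right:
row 0: [4, 0, 0, 0] -> [0, 0, 0, 4]
row 1: [0, 8, 0, 32] -> [0, 0, 8, 32]
row 2: [16, 64, 0, 0] -> [0, 0, 16, 64]
row 3: [0, 4, 32, 8] -> [0, 4, 32, 8]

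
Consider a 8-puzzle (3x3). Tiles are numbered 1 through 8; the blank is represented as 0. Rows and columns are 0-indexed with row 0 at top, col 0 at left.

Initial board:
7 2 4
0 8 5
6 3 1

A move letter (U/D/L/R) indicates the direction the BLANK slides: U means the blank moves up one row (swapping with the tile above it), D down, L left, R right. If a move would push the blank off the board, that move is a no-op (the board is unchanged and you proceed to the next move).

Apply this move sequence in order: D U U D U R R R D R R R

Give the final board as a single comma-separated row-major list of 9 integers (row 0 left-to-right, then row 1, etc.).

After move 1 (D):
7 2 4
6 8 5
0 3 1

After move 2 (U):
7 2 4
0 8 5
6 3 1

After move 3 (U):
0 2 4
7 8 5
6 3 1

After move 4 (D):
7 2 4
0 8 5
6 3 1

After move 5 (U):
0 2 4
7 8 5
6 3 1

After move 6 (R):
2 0 4
7 8 5
6 3 1

After move 7 (R):
2 4 0
7 8 5
6 3 1

After move 8 (R):
2 4 0
7 8 5
6 3 1

After move 9 (D):
2 4 5
7 8 0
6 3 1

After move 10 (R):
2 4 5
7 8 0
6 3 1

After move 11 (R):
2 4 5
7 8 0
6 3 1

After move 12 (R):
2 4 5
7 8 0
6 3 1

Answer: 2, 4, 5, 7, 8, 0, 6, 3, 1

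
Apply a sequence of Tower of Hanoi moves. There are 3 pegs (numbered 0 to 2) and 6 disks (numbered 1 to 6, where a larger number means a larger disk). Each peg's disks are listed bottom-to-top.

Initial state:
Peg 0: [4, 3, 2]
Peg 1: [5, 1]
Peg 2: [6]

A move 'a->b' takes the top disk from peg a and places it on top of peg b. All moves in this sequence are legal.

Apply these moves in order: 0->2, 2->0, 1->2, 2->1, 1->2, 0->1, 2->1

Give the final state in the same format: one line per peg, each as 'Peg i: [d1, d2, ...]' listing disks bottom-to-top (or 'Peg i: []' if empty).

Answer: Peg 0: [4, 3]
Peg 1: [5, 2, 1]
Peg 2: [6]

Derivation:
After move 1 (0->2):
Peg 0: [4, 3]
Peg 1: [5, 1]
Peg 2: [6, 2]

After move 2 (2->0):
Peg 0: [4, 3, 2]
Peg 1: [5, 1]
Peg 2: [6]

After move 3 (1->2):
Peg 0: [4, 3, 2]
Peg 1: [5]
Peg 2: [6, 1]

After move 4 (2->1):
Peg 0: [4, 3, 2]
Peg 1: [5, 1]
Peg 2: [6]

After move 5 (1->2):
Peg 0: [4, 3, 2]
Peg 1: [5]
Peg 2: [6, 1]

After move 6 (0->1):
Peg 0: [4, 3]
Peg 1: [5, 2]
Peg 2: [6, 1]

After move 7 (2->1):
Peg 0: [4, 3]
Peg 1: [5, 2, 1]
Peg 2: [6]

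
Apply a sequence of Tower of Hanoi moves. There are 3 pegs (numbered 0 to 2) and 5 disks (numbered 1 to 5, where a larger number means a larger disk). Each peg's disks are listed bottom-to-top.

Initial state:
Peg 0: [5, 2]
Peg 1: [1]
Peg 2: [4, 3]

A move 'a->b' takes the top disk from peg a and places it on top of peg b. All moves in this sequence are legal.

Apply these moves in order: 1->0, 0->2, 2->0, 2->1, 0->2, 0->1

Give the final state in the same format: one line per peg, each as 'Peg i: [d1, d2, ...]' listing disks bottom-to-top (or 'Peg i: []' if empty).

Answer: Peg 0: [5]
Peg 1: [3, 2]
Peg 2: [4, 1]

Derivation:
After move 1 (1->0):
Peg 0: [5, 2, 1]
Peg 1: []
Peg 2: [4, 3]

After move 2 (0->2):
Peg 0: [5, 2]
Peg 1: []
Peg 2: [4, 3, 1]

After move 3 (2->0):
Peg 0: [5, 2, 1]
Peg 1: []
Peg 2: [4, 3]

After move 4 (2->1):
Peg 0: [5, 2, 1]
Peg 1: [3]
Peg 2: [4]

After move 5 (0->2):
Peg 0: [5, 2]
Peg 1: [3]
Peg 2: [4, 1]

After move 6 (0->1):
Peg 0: [5]
Peg 1: [3, 2]
Peg 2: [4, 1]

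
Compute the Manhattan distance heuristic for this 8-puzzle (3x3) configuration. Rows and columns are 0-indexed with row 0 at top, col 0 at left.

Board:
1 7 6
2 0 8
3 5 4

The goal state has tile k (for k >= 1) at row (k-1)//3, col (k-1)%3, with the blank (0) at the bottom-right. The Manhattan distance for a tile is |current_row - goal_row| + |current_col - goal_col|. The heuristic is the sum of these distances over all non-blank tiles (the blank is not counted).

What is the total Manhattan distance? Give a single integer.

Tile 1: at (0,0), goal (0,0), distance |0-0|+|0-0| = 0
Tile 7: at (0,1), goal (2,0), distance |0-2|+|1-0| = 3
Tile 6: at (0,2), goal (1,2), distance |0-1|+|2-2| = 1
Tile 2: at (1,0), goal (0,1), distance |1-0|+|0-1| = 2
Tile 8: at (1,2), goal (2,1), distance |1-2|+|2-1| = 2
Tile 3: at (2,0), goal (0,2), distance |2-0|+|0-2| = 4
Tile 5: at (2,1), goal (1,1), distance |2-1|+|1-1| = 1
Tile 4: at (2,2), goal (1,0), distance |2-1|+|2-0| = 3
Sum: 0 + 3 + 1 + 2 + 2 + 4 + 1 + 3 = 16

Answer: 16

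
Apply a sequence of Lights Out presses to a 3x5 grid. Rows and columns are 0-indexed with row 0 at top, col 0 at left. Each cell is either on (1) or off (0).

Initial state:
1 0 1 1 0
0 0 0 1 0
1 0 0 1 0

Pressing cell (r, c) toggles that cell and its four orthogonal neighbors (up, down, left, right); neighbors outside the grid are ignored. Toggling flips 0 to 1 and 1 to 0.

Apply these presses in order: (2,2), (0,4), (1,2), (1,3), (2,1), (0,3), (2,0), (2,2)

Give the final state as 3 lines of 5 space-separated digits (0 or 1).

After press 1 at (2,2):
1 0 1 1 0
0 0 1 1 0
1 1 1 0 0

After press 2 at (0,4):
1 0 1 0 1
0 0 1 1 1
1 1 1 0 0

After press 3 at (1,2):
1 0 0 0 1
0 1 0 0 1
1 1 0 0 0

After press 4 at (1,3):
1 0 0 1 1
0 1 1 1 0
1 1 0 1 0

After press 5 at (2,1):
1 0 0 1 1
0 0 1 1 0
0 0 1 1 0

After press 6 at (0,3):
1 0 1 0 0
0 0 1 0 0
0 0 1 1 0

After press 7 at (2,0):
1 0 1 0 0
1 0 1 0 0
1 1 1 1 0

After press 8 at (2,2):
1 0 1 0 0
1 0 0 0 0
1 0 0 0 0

Answer: 1 0 1 0 0
1 0 0 0 0
1 0 0 0 0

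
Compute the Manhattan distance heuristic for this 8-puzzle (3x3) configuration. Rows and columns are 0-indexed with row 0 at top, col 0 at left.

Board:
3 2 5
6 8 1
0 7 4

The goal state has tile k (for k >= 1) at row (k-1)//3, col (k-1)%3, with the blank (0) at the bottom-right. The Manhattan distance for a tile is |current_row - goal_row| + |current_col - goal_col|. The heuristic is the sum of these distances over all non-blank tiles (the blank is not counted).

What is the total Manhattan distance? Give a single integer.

Tile 3: (0,0)->(0,2) = 2
Tile 2: (0,1)->(0,1) = 0
Tile 5: (0,2)->(1,1) = 2
Tile 6: (1,0)->(1,2) = 2
Tile 8: (1,1)->(2,1) = 1
Tile 1: (1,2)->(0,0) = 3
Tile 7: (2,1)->(2,0) = 1
Tile 4: (2,2)->(1,0) = 3
Sum: 2 + 0 + 2 + 2 + 1 + 3 + 1 + 3 = 14

Answer: 14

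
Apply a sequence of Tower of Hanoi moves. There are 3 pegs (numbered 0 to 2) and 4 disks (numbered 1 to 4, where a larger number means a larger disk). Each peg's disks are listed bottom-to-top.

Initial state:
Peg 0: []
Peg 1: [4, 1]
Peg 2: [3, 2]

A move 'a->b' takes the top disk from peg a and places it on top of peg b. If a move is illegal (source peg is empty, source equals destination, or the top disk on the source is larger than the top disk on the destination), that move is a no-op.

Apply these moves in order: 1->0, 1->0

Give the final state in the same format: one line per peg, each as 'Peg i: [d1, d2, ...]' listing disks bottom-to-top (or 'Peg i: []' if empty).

After move 1 (1->0):
Peg 0: [1]
Peg 1: [4]
Peg 2: [3, 2]

After move 2 (1->0):
Peg 0: [1]
Peg 1: [4]
Peg 2: [3, 2]

Answer: Peg 0: [1]
Peg 1: [4]
Peg 2: [3, 2]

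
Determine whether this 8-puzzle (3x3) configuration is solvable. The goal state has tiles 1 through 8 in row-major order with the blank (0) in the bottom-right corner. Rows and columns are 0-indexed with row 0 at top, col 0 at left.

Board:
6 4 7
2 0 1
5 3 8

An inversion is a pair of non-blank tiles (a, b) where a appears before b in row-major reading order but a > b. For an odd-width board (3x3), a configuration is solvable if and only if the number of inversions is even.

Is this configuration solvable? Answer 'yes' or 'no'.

Answer: yes

Derivation:
Inversions (pairs i<j in row-major order where tile[i] > tile[j] > 0): 14
14 is even, so the puzzle is solvable.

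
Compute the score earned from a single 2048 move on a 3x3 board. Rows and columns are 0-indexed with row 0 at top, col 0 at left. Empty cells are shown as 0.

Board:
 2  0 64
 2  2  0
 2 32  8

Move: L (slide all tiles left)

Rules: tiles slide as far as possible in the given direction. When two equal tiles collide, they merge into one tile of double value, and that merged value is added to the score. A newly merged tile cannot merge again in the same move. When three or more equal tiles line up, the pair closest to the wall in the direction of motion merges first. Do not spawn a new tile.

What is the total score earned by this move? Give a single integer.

Slide left:
row 0: [2, 0, 64] -> [2, 64, 0]  score +0 (running 0)
row 1: [2, 2, 0] -> [4, 0, 0]  score +4 (running 4)
row 2: [2, 32, 8] -> [2, 32, 8]  score +0 (running 4)
Board after move:
 2 64  0
 4  0  0
 2 32  8

Answer: 4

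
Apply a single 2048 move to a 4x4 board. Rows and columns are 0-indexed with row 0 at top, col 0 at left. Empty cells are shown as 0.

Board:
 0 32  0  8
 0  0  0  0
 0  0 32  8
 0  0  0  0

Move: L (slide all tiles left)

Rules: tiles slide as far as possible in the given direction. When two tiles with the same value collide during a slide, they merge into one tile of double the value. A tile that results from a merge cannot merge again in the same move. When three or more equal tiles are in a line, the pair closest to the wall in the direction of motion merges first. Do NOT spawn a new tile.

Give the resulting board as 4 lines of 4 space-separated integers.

Slide left:
row 0: [0, 32, 0, 8] -> [32, 8, 0, 0]
row 1: [0, 0, 0, 0] -> [0, 0, 0, 0]
row 2: [0, 0, 32, 8] -> [32, 8, 0, 0]
row 3: [0, 0, 0, 0] -> [0, 0, 0, 0]

Answer: 32  8  0  0
 0  0  0  0
32  8  0  0
 0  0  0  0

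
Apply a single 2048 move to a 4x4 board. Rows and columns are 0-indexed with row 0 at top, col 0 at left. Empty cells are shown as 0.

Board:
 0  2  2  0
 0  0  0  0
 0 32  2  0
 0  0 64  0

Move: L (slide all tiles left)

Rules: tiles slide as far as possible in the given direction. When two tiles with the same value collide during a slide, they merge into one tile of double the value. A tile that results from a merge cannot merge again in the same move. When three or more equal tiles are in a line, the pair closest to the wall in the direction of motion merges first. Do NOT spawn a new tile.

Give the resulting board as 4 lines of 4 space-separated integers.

Answer:  4  0  0  0
 0  0  0  0
32  2  0  0
64  0  0  0

Derivation:
Slide left:
row 0: [0, 2, 2, 0] -> [4, 0, 0, 0]
row 1: [0, 0, 0, 0] -> [0, 0, 0, 0]
row 2: [0, 32, 2, 0] -> [32, 2, 0, 0]
row 3: [0, 0, 64, 0] -> [64, 0, 0, 0]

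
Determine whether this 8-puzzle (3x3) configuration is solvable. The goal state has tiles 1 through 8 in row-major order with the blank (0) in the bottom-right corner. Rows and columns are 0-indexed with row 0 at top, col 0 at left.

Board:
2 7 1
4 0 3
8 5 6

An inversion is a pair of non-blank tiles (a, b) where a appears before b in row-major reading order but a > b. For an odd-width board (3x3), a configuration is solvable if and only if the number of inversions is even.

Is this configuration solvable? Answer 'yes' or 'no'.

Inversions (pairs i<j in row-major order where tile[i] > tile[j] > 0): 9
9 is odd, so the puzzle is not solvable.

Answer: no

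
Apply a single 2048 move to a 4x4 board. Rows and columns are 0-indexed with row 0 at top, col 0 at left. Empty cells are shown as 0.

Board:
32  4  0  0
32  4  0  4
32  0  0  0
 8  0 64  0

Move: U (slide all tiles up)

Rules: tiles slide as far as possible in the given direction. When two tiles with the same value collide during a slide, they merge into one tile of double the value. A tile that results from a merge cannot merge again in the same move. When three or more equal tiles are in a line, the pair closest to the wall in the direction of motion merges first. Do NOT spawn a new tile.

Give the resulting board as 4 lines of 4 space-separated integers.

Slide up:
col 0: [32, 32, 32, 8] -> [64, 32, 8, 0]
col 1: [4, 4, 0, 0] -> [8, 0, 0, 0]
col 2: [0, 0, 0, 64] -> [64, 0, 0, 0]
col 3: [0, 4, 0, 0] -> [4, 0, 0, 0]

Answer: 64  8 64  4
32  0  0  0
 8  0  0  0
 0  0  0  0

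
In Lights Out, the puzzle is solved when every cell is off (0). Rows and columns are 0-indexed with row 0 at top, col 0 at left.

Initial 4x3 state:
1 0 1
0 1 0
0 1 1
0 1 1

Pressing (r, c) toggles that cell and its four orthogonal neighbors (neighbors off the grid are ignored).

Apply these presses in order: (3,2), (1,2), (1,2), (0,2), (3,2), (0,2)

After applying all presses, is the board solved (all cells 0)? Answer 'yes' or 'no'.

After press 1 at (3,2):
1 0 1
0 1 0
0 1 0
0 0 0

After press 2 at (1,2):
1 0 0
0 0 1
0 1 1
0 0 0

After press 3 at (1,2):
1 0 1
0 1 0
0 1 0
0 0 0

After press 4 at (0,2):
1 1 0
0 1 1
0 1 0
0 0 0

After press 5 at (3,2):
1 1 0
0 1 1
0 1 1
0 1 1

After press 6 at (0,2):
1 0 1
0 1 0
0 1 1
0 1 1

Lights still on: 7

Answer: no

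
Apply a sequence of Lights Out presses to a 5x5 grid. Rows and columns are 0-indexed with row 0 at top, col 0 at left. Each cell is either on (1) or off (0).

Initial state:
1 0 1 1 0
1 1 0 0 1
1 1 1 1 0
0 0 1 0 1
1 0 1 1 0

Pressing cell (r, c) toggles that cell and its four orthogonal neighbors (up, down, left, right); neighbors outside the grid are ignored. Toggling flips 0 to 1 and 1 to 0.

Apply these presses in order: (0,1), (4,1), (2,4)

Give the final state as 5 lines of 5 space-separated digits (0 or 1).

Answer: 0 1 0 1 0
1 0 0 0 0
1 1 1 0 1
0 1 1 0 0
0 1 0 1 0

Derivation:
After press 1 at (0,1):
0 1 0 1 0
1 0 0 0 1
1 1 1 1 0
0 0 1 0 1
1 0 1 1 0

After press 2 at (4,1):
0 1 0 1 0
1 0 0 0 1
1 1 1 1 0
0 1 1 0 1
0 1 0 1 0

After press 3 at (2,4):
0 1 0 1 0
1 0 0 0 0
1 1 1 0 1
0 1 1 0 0
0 1 0 1 0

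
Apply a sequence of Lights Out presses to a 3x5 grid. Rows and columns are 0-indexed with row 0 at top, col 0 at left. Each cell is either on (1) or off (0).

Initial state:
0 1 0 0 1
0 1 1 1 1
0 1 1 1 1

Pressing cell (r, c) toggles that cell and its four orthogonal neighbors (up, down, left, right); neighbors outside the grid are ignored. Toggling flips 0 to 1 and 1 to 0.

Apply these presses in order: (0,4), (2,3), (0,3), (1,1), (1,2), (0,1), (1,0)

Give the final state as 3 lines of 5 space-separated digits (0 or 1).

Answer: 0 1 1 0 1
0 1 1 0 0
1 0 1 0 0

Derivation:
After press 1 at (0,4):
0 1 0 1 0
0 1 1 1 0
0 1 1 1 1

After press 2 at (2,3):
0 1 0 1 0
0 1 1 0 0
0 1 0 0 0

After press 3 at (0,3):
0 1 1 0 1
0 1 1 1 0
0 1 0 0 0

After press 4 at (1,1):
0 0 1 0 1
1 0 0 1 0
0 0 0 0 0

After press 5 at (1,2):
0 0 0 0 1
1 1 1 0 0
0 0 1 0 0

After press 6 at (0,1):
1 1 1 0 1
1 0 1 0 0
0 0 1 0 0

After press 7 at (1,0):
0 1 1 0 1
0 1 1 0 0
1 0 1 0 0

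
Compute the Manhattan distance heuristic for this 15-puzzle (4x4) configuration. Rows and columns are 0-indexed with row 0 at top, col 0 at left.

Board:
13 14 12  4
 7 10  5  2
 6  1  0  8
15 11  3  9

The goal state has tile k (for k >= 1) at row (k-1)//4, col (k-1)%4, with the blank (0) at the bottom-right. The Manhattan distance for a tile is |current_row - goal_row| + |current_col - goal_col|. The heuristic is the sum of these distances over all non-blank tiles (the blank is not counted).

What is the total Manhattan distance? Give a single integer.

Answer: 34

Derivation:
Tile 13: at (0,0), goal (3,0), distance |0-3|+|0-0| = 3
Tile 14: at (0,1), goal (3,1), distance |0-3|+|1-1| = 3
Tile 12: at (0,2), goal (2,3), distance |0-2|+|2-3| = 3
Tile 4: at (0,3), goal (0,3), distance |0-0|+|3-3| = 0
Tile 7: at (1,0), goal (1,2), distance |1-1|+|0-2| = 2
Tile 10: at (1,1), goal (2,1), distance |1-2|+|1-1| = 1
Tile 5: at (1,2), goal (1,0), distance |1-1|+|2-0| = 2
Tile 2: at (1,3), goal (0,1), distance |1-0|+|3-1| = 3
Tile 6: at (2,0), goal (1,1), distance |2-1|+|0-1| = 2
Tile 1: at (2,1), goal (0,0), distance |2-0|+|1-0| = 3
Tile 8: at (2,3), goal (1,3), distance |2-1|+|3-3| = 1
Tile 15: at (3,0), goal (3,2), distance |3-3|+|0-2| = 2
Tile 11: at (3,1), goal (2,2), distance |3-2|+|1-2| = 2
Tile 3: at (3,2), goal (0,2), distance |3-0|+|2-2| = 3
Tile 9: at (3,3), goal (2,0), distance |3-2|+|3-0| = 4
Sum: 3 + 3 + 3 + 0 + 2 + 1 + 2 + 3 + 2 + 3 + 1 + 2 + 2 + 3 + 4 = 34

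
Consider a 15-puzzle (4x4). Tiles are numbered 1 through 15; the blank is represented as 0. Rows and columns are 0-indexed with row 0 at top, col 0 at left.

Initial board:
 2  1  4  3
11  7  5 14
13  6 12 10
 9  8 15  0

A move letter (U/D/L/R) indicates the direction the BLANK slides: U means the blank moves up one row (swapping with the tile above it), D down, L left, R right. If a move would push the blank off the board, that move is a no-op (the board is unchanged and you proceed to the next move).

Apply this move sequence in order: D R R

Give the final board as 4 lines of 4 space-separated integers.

After move 1 (D):
 2  1  4  3
11  7  5 14
13  6 12 10
 9  8 15  0

After move 2 (R):
 2  1  4  3
11  7  5 14
13  6 12 10
 9  8 15  0

After move 3 (R):
 2  1  4  3
11  7  5 14
13  6 12 10
 9  8 15  0

Answer:  2  1  4  3
11  7  5 14
13  6 12 10
 9  8 15  0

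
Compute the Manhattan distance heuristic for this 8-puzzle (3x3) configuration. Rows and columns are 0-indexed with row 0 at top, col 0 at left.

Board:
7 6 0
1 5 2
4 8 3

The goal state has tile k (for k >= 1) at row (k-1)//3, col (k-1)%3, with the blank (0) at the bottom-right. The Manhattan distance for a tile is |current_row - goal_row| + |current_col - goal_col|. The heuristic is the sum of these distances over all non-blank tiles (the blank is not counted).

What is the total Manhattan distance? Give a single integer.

Tile 7: (0,0)->(2,0) = 2
Tile 6: (0,1)->(1,2) = 2
Tile 1: (1,0)->(0,0) = 1
Tile 5: (1,1)->(1,1) = 0
Tile 2: (1,2)->(0,1) = 2
Tile 4: (2,0)->(1,0) = 1
Tile 8: (2,1)->(2,1) = 0
Tile 3: (2,2)->(0,2) = 2
Sum: 2 + 2 + 1 + 0 + 2 + 1 + 0 + 2 = 10

Answer: 10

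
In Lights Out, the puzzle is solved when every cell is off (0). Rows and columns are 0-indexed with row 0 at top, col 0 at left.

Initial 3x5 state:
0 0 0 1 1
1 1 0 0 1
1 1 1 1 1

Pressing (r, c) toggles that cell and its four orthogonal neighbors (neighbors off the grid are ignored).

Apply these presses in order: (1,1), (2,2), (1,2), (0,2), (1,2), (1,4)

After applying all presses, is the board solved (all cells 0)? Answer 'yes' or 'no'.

Answer: no

Derivation:
After press 1 at (1,1):
0 1 0 1 1
0 0 1 0 1
1 0 1 1 1

After press 2 at (2,2):
0 1 0 1 1
0 0 0 0 1
1 1 0 0 1

After press 3 at (1,2):
0 1 1 1 1
0 1 1 1 1
1 1 1 0 1

After press 4 at (0,2):
0 0 0 0 1
0 1 0 1 1
1 1 1 0 1

After press 5 at (1,2):
0 0 1 0 1
0 0 1 0 1
1 1 0 0 1

After press 6 at (1,4):
0 0 1 0 0
0 0 1 1 0
1 1 0 0 0

Lights still on: 5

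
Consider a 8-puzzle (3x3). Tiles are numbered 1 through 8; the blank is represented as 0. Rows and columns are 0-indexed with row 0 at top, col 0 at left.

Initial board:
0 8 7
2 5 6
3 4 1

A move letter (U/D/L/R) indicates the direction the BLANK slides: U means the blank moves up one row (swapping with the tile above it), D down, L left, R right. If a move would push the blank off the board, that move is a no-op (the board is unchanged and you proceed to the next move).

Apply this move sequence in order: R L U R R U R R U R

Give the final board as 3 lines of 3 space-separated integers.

After move 1 (R):
8 0 7
2 5 6
3 4 1

After move 2 (L):
0 8 7
2 5 6
3 4 1

After move 3 (U):
0 8 7
2 5 6
3 4 1

After move 4 (R):
8 0 7
2 5 6
3 4 1

After move 5 (R):
8 7 0
2 5 6
3 4 1

After move 6 (U):
8 7 0
2 5 6
3 4 1

After move 7 (R):
8 7 0
2 5 6
3 4 1

After move 8 (R):
8 7 0
2 5 6
3 4 1

After move 9 (U):
8 7 0
2 5 6
3 4 1

After move 10 (R):
8 7 0
2 5 6
3 4 1

Answer: 8 7 0
2 5 6
3 4 1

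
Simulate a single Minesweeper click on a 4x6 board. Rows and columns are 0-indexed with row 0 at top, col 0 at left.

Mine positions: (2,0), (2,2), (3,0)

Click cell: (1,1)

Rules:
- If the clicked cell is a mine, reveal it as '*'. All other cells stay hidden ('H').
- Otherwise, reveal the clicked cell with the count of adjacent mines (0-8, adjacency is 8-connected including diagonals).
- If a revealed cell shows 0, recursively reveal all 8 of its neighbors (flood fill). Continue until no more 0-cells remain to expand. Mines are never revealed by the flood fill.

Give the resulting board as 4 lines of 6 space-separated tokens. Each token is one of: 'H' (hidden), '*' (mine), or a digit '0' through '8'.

H H H H H H
H 2 H H H H
H H H H H H
H H H H H H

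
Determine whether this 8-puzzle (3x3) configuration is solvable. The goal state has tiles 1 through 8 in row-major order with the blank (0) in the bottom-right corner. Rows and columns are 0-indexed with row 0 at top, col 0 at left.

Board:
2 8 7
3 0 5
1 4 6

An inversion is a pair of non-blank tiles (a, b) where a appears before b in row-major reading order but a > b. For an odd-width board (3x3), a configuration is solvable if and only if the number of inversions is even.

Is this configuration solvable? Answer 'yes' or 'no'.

Inversions (pairs i<j in row-major order where tile[i] > tile[j] > 0): 15
15 is odd, so the puzzle is not solvable.

Answer: no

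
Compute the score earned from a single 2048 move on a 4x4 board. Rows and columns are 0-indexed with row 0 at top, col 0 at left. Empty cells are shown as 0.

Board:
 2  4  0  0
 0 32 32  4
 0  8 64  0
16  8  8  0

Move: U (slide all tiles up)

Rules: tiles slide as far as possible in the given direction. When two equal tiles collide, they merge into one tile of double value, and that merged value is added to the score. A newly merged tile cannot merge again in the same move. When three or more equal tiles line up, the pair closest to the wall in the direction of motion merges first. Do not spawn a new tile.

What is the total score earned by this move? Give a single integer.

Answer: 16

Derivation:
Slide up:
col 0: [2, 0, 0, 16] -> [2, 16, 0, 0]  score +0 (running 0)
col 1: [4, 32, 8, 8] -> [4, 32, 16, 0]  score +16 (running 16)
col 2: [0, 32, 64, 8] -> [32, 64, 8, 0]  score +0 (running 16)
col 3: [0, 4, 0, 0] -> [4, 0, 0, 0]  score +0 (running 16)
Board after move:
 2  4 32  4
16 32 64  0
 0 16  8  0
 0  0  0  0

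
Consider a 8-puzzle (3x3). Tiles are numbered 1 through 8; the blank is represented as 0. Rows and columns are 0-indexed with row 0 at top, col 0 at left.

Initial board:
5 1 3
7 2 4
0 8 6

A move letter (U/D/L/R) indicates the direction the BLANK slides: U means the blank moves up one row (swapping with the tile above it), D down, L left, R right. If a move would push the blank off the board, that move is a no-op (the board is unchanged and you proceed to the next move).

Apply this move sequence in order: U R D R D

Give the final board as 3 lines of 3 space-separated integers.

Answer: 5 1 3
2 8 4
7 6 0

Derivation:
After move 1 (U):
5 1 3
0 2 4
7 8 6

After move 2 (R):
5 1 3
2 0 4
7 8 6

After move 3 (D):
5 1 3
2 8 4
7 0 6

After move 4 (R):
5 1 3
2 8 4
7 6 0

After move 5 (D):
5 1 3
2 8 4
7 6 0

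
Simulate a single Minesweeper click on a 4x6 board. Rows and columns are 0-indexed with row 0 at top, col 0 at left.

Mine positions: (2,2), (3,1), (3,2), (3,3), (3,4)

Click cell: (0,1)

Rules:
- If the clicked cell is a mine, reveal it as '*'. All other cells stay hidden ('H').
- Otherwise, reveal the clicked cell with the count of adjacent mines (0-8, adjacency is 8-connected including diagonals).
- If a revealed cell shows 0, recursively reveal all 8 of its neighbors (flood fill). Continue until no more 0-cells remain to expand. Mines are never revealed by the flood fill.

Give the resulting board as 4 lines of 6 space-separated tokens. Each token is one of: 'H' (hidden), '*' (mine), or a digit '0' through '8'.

0 0 0 0 0 0
0 1 1 1 0 0
1 3 H 4 2 1
H H H H H H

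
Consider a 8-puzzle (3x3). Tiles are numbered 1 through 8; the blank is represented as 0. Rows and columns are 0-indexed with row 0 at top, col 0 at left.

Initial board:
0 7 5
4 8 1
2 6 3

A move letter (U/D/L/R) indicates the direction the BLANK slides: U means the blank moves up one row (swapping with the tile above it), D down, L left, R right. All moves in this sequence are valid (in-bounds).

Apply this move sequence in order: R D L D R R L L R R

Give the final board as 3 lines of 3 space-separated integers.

Answer: 7 8 5
2 4 1
6 3 0

Derivation:
After move 1 (R):
7 0 5
4 8 1
2 6 3

After move 2 (D):
7 8 5
4 0 1
2 6 3

After move 3 (L):
7 8 5
0 4 1
2 6 3

After move 4 (D):
7 8 5
2 4 1
0 6 3

After move 5 (R):
7 8 5
2 4 1
6 0 3

After move 6 (R):
7 8 5
2 4 1
6 3 0

After move 7 (L):
7 8 5
2 4 1
6 0 3

After move 8 (L):
7 8 5
2 4 1
0 6 3

After move 9 (R):
7 8 5
2 4 1
6 0 3

After move 10 (R):
7 8 5
2 4 1
6 3 0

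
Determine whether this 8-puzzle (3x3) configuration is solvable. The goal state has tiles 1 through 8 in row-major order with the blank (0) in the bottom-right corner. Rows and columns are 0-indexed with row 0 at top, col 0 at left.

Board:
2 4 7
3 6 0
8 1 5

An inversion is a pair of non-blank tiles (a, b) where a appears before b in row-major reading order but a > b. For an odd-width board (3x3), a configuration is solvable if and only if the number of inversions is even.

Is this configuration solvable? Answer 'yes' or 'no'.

Answer: yes

Derivation:
Inversions (pairs i<j in row-major order where tile[i] > tile[j] > 0): 12
12 is even, so the puzzle is solvable.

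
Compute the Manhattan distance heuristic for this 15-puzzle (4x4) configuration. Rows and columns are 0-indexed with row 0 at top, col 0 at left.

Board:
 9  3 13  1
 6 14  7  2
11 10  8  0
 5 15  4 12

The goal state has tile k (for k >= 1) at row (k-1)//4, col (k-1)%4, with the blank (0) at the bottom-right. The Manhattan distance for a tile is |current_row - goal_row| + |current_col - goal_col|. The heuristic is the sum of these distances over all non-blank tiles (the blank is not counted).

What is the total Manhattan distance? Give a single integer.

Tile 9: (0,0)->(2,0) = 2
Tile 3: (0,1)->(0,2) = 1
Tile 13: (0,2)->(3,0) = 5
Tile 1: (0,3)->(0,0) = 3
Tile 6: (1,0)->(1,1) = 1
Tile 14: (1,1)->(3,1) = 2
Tile 7: (1,2)->(1,2) = 0
Tile 2: (1,3)->(0,1) = 3
Tile 11: (2,0)->(2,2) = 2
Tile 10: (2,1)->(2,1) = 0
Tile 8: (2,2)->(1,3) = 2
Tile 5: (3,0)->(1,0) = 2
Tile 15: (3,1)->(3,2) = 1
Tile 4: (3,2)->(0,3) = 4
Tile 12: (3,3)->(2,3) = 1
Sum: 2 + 1 + 5 + 3 + 1 + 2 + 0 + 3 + 2 + 0 + 2 + 2 + 1 + 4 + 1 = 29

Answer: 29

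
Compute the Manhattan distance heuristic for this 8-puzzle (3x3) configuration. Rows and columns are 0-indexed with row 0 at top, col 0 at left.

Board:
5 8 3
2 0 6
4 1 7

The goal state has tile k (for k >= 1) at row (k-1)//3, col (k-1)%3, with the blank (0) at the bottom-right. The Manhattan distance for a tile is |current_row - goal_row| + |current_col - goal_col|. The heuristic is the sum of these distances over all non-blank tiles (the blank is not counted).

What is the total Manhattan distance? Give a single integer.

Answer: 12

Derivation:
Tile 5: at (0,0), goal (1,1), distance |0-1|+|0-1| = 2
Tile 8: at (0,1), goal (2,1), distance |0-2|+|1-1| = 2
Tile 3: at (0,2), goal (0,2), distance |0-0|+|2-2| = 0
Tile 2: at (1,0), goal (0,1), distance |1-0|+|0-1| = 2
Tile 6: at (1,2), goal (1,2), distance |1-1|+|2-2| = 0
Tile 4: at (2,0), goal (1,0), distance |2-1|+|0-0| = 1
Tile 1: at (2,1), goal (0,0), distance |2-0|+|1-0| = 3
Tile 7: at (2,2), goal (2,0), distance |2-2|+|2-0| = 2
Sum: 2 + 2 + 0 + 2 + 0 + 1 + 3 + 2 = 12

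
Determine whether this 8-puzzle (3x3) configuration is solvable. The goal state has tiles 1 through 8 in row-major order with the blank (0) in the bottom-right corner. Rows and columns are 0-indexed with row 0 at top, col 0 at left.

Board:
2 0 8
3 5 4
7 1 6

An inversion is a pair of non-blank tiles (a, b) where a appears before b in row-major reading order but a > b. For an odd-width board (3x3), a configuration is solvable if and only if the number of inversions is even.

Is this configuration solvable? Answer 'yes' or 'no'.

Answer: no

Derivation:
Inversions (pairs i<j in row-major order where tile[i] > tile[j] > 0): 13
13 is odd, so the puzzle is not solvable.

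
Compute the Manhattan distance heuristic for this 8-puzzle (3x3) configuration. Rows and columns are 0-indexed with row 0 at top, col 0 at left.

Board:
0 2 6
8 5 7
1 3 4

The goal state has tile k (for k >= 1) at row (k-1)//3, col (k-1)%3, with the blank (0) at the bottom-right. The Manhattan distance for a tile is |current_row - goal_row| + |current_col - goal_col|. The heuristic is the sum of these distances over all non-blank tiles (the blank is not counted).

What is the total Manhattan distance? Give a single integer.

Tile 2: (0,1)->(0,1) = 0
Tile 6: (0,2)->(1,2) = 1
Tile 8: (1,0)->(2,1) = 2
Tile 5: (1,1)->(1,1) = 0
Tile 7: (1,2)->(2,0) = 3
Tile 1: (2,0)->(0,0) = 2
Tile 3: (2,1)->(0,2) = 3
Tile 4: (2,2)->(1,0) = 3
Sum: 0 + 1 + 2 + 0 + 3 + 2 + 3 + 3 = 14

Answer: 14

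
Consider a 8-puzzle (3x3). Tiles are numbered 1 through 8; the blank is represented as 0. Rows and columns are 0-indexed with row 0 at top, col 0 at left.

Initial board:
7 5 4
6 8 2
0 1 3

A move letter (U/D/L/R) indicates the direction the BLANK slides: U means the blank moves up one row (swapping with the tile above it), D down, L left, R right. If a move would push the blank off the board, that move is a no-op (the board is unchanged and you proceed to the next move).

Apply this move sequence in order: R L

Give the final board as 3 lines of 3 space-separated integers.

Answer: 7 5 4
6 8 2
0 1 3

Derivation:
After move 1 (R):
7 5 4
6 8 2
1 0 3

After move 2 (L):
7 5 4
6 8 2
0 1 3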